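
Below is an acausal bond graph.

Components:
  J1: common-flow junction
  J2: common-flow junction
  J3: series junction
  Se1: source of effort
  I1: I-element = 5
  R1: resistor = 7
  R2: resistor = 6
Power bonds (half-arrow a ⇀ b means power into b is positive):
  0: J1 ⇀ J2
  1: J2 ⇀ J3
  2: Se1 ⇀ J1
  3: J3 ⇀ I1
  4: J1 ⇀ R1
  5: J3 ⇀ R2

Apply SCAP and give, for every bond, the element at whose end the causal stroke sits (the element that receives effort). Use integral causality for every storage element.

b2 stroke→J1  (source Se1 imposes e)
b3 stroke→I1  (I1 integral (f out))
b1 stroke→J3  (1-jn J3 has f-setter on 3)
b5 stroke→J3  (J3: bond 3 brought flow, rest push out)
b0 stroke→J2  (J2 flow already set via bond 1)
b4 stroke→J1  (J1: bond 0 brought flow, rest push out)

β0 |J2
β1 |J3
β2 |J1
β3 |I1
β4 |J1
β5 |J3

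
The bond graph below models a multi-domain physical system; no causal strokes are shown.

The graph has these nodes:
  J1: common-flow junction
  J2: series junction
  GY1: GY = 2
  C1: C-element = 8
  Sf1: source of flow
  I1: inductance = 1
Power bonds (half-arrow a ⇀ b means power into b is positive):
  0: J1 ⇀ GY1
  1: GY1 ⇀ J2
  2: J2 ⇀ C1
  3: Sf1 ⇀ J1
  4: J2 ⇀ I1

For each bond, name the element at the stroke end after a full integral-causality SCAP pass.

bond 3 →Sf1  (Sf1 (Sf) sets flow on bond)
bond 0 →J1  (1-jn J1 has f-setter on 3)
bond 1 →J2  (GY1: gyrator matches bond 0)
bond 2 →J2  (C1 integral (e out))
bond 4 →I1  (J2: last free bond brings flow in)

b0 →J1
b1 →J2
b2 →J2
b3 →Sf1
b4 →I1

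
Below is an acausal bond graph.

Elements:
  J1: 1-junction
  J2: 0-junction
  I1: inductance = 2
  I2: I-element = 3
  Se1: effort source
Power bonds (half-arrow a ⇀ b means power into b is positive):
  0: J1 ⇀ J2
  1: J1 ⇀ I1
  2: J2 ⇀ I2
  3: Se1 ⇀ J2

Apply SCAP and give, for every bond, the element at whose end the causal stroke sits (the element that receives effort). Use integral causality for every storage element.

#3 →J2  (source Se1 imposes e)
#0 →J1  (J2 effort already set via bond 3)
#2 →I2  (0-jn J2 has e-setter on 3)
#1 →I1  (closing 1-jn rule on J1)

bond 0 →J1
bond 1 →I1
bond 2 →I2
bond 3 →J2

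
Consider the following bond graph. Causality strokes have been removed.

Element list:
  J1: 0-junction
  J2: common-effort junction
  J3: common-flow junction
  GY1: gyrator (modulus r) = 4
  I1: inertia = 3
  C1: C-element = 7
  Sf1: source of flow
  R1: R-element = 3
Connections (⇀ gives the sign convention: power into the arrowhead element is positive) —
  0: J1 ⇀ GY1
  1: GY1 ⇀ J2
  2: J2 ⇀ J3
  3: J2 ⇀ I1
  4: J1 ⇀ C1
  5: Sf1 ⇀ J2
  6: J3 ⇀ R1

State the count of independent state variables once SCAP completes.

bond 5 stroke→Sf1  (source Sf1 imposes f)
bond 3 stroke→I1  (prefer integral on I1)
bond 4 stroke→J1  (prefer integral on C1)
bond 0 stroke→GY1  (0-jn J1 has e-setter on 4)
bond 1 stroke→GY1  (through GY1, causality inverts; strokes same side of GY1)
bond 2 stroke→J2  (J2 needs exactly one e-in)
bond 6 stroke→J3  (1-jn J3 has f-setter on 2)

2  (C1, I1 all integral)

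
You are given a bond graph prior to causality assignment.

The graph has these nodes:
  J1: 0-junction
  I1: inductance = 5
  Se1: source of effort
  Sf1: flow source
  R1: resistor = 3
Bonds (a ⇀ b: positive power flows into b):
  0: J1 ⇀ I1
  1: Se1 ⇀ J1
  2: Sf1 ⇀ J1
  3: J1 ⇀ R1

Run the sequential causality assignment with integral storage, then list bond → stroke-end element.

β1 |J1  (Se1 (Se) sets effort on bond)
β2 |Sf1  (Sf1 fixes flow; stroke at Sf1)
β0 |I1  (J1: bond 1 brought effort, rest push out)
β3 |R1  (J1 effort already set via bond 1)

#0 →I1
#1 →J1
#2 →Sf1
#3 →R1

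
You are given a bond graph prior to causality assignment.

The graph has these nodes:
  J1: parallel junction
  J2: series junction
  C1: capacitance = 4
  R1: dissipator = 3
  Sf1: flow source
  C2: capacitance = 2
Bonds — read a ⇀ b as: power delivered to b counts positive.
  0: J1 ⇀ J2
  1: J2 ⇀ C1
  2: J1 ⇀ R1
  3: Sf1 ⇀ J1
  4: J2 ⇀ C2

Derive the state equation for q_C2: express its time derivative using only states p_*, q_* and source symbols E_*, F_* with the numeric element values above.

β3 →Sf1  (Sf1 (Sf) sets flow on bond)
β1 →J2  (C1 outputs effort q/C1)
β4 →J2  (C2 integral (e out))
β0 →J1  (only one flow-in slot at J2)
β2 →R1  (J1: bond 0 brought effort, rest push out)

dq_C2/dt = F_Sf1 - q_C1/12 - q_C2/6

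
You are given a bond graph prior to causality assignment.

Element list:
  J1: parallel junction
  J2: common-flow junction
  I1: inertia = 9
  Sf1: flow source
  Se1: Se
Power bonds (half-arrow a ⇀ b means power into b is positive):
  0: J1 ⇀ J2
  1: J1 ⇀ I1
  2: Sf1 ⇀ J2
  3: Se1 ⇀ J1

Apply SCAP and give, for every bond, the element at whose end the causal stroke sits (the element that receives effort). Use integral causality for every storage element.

#0 stroke→J2
#1 stroke→I1
#2 stroke→Sf1
#3 stroke→J1

#2 stroke at Sf1  (source Sf1 imposes f)
#3 stroke at J1  (Se1 fixes effort; stroke away)
#0 stroke at J2  (J1: bond 3 brought effort, rest push out)
#1 stroke at I1  (J1: bond 3 brought effort, rest push out)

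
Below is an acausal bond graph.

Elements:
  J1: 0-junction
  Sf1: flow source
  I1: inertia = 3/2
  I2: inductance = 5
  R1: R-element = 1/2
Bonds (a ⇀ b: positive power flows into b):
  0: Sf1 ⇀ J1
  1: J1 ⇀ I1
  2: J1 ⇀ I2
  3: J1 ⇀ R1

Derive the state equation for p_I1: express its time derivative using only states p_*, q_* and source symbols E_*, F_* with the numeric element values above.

β0 stroke→Sf1  (source Sf1 imposes f)
β1 stroke→I1  (prefer integral on I1)
β2 stroke→I2  (prefer integral on I2)
β3 stroke→J1  (only one effort-in slot at J1)

dp_I1/dt = F_Sf1/2 - p_I1/3 - p_I2/10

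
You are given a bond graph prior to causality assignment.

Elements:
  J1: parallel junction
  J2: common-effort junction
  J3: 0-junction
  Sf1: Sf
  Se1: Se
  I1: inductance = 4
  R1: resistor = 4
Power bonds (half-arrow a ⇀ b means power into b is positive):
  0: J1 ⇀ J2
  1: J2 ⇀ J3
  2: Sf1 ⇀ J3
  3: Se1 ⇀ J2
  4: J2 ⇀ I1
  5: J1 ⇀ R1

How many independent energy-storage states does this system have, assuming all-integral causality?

#2 |Sf1  (Sf1: flow source, stroke at near end)
#3 |J2  (Se1 (Se) sets effort on bond)
#0 |J1  (common-e at J2 fixed by 3)
#1 |J3  (0-jn J2 has e-setter on 3)
#4 |I1  (J2 effort already set via bond 3)
#5 |R1  (common-e at J1 fixed by 0)

1  (I1 all integral)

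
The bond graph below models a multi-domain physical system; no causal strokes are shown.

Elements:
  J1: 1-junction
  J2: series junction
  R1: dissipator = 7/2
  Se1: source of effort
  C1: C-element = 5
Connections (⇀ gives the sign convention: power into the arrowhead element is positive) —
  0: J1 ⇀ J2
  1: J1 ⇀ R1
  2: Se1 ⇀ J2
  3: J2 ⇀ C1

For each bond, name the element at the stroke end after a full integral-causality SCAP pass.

bond 2 stroke→J2  (source Se1 imposes e)
bond 3 stroke→J2  (prefer integral on C1)
bond 0 stroke→J1  (J2: last free bond brings flow in)
bond 1 stroke→R1  (J1 needs exactly one f-in)

β0 stroke→J1
β1 stroke→R1
β2 stroke→J2
β3 stroke→J2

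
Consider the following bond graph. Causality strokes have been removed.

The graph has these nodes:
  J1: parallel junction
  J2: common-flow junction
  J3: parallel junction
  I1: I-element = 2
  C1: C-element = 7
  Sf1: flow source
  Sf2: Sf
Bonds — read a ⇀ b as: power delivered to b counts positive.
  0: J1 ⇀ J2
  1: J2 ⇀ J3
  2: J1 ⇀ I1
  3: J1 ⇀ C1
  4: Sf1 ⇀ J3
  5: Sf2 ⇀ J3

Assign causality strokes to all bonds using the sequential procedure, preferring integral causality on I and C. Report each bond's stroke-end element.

#4 →Sf1  (source Sf1 imposes f)
#5 →Sf2  (Sf2 (Sf) sets flow on bond)
#1 →J3  (J3 needs exactly one e-in)
#0 →J2  (common-f at J2 fixed by 1)
#2 →I1  (I1 integral (f out))
#3 →J1  (closing 0-jn rule on J1)

bond 0 stroke at J2
bond 1 stroke at J3
bond 2 stroke at I1
bond 3 stroke at J1
bond 4 stroke at Sf1
bond 5 stroke at Sf2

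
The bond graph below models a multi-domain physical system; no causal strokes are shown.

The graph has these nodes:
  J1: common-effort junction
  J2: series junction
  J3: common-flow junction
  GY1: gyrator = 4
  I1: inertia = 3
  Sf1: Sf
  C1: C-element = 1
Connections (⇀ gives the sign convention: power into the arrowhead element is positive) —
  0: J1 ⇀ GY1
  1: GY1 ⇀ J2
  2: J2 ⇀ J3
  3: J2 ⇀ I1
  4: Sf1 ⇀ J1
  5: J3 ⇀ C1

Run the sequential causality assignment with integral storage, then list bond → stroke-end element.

β0 stroke→J1
β1 stroke→J2
β2 stroke→J2
β3 stroke→I1
β4 stroke→Sf1
β5 stroke→J3

#4 stroke at Sf1  (Sf1 (Sf) sets flow on bond)
#0 stroke at J1  (closing 0-jn rule on J1)
#1 stroke at J2  (GY GY1: same side as bond 0)
#3 stroke at I1  (prefer integral on I1)
#2 stroke at J2  (1-jn J2 has f-setter on 3)
#5 stroke at J3  (1-jn J3 has f-setter on 2)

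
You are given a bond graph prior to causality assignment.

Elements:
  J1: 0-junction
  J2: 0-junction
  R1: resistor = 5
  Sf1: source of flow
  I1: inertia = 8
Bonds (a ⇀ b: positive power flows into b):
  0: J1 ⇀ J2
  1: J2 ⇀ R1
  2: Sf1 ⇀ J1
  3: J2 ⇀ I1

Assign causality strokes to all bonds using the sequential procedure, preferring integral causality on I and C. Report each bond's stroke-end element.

b0 stroke→J1
b1 stroke→J2
b2 stroke→Sf1
b3 stroke→I1

bond 2 |Sf1  (Sf1: flow source, stroke at near end)
bond 0 |J1  (J1 needs exactly one e-in)
bond 3 |I1  (I1: I, integral causality)
bond 1 |J2  (only one effort-in slot at J2)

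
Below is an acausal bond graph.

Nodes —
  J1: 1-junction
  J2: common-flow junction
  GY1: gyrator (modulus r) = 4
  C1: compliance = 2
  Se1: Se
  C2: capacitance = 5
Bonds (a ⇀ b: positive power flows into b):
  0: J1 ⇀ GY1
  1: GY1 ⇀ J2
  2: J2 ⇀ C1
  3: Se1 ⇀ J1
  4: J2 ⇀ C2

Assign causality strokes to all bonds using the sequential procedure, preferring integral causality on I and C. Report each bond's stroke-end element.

b3 →J1  (Se1 (Se) sets effort on bond)
b0 →GY1  (J1: last free bond brings flow in)
b1 →GY1  (GY GY1: same side as bond 0)
b2 →J2  (1-jn J2 has f-setter on 1)
b4 →J2  (1-jn J2 has f-setter on 1)

#0 stroke at GY1
#1 stroke at GY1
#2 stroke at J2
#3 stroke at J1
#4 stroke at J2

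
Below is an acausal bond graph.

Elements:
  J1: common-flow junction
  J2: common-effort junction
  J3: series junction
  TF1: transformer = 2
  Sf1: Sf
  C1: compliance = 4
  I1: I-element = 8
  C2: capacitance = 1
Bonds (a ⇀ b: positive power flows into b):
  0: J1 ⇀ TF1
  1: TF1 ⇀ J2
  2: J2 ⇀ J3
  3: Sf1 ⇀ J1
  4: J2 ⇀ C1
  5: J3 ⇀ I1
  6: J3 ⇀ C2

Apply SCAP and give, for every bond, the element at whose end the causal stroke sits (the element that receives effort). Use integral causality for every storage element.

bond 0 →J1
bond 1 →TF1
bond 2 →J3
bond 3 →Sf1
bond 4 →J2
bond 5 →I1
bond 6 →J3

β3 |Sf1  (Sf1 fixes flow; stroke at Sf1)
β0 |J1  (common-f at J1 fixed by 3)
β1 |TF1  (TF1: transformer flips bond 0)
β4 |J2  (C1 integral (e out))
β2 |J3  (J2: bond 4 brought effort, rest push out)
β5 |I1  (I1 integral (f out))
β6 |J3  (1-jn J3 has f-setter on 5)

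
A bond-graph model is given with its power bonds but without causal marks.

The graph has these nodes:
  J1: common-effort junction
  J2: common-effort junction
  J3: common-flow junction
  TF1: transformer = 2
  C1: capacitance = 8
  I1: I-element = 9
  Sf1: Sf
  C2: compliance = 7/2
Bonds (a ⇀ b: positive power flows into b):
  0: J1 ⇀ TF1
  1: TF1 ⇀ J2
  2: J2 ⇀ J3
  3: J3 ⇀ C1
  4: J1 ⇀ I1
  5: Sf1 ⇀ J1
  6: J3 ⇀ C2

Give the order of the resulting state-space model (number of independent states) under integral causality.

3  (C1, C2, I1 all integral)

b5 stroke at Sf1  (Sf1 fixes flow; stroke at Sf1)
b3 stroke at J3  (prefer integral on C1)
b4 stroke at I1  (I1 outputs flow p/I1)
b0 stroke at J1  (closing 0-jn rule on J1)
b1 stroke at TF1  (through TF1, causality passes straight; one stroke at TF1)
b2 stroke at J2  (J2 needs exactly one e-in)
b6 stroke at J3  (J3 flow already set via bond 2)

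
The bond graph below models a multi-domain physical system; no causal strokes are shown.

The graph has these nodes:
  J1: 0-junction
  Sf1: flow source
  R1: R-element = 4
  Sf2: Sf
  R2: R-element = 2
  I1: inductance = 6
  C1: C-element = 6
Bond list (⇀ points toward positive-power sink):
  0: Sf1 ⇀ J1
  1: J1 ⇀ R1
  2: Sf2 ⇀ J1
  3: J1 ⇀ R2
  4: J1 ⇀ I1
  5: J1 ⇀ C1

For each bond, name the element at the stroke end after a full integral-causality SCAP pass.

β0 →Sf1
β1 →R1
β2 →Sf2
β3 →R2
β4 →I1
β5 →J1

β0 |Sf1  (Sf1: flow source, stroke at near end)
β2 |Sf2  (Sf2 fixes flow; stroke at Sf2)
β4 |I1  (prefer integral on I1)
β5 |J1  (C1 integral (e out))
β1 |R1  (J1 effort already set via bond 5)
β3 |R2  (J1: bond 5 brought effort, rest push out)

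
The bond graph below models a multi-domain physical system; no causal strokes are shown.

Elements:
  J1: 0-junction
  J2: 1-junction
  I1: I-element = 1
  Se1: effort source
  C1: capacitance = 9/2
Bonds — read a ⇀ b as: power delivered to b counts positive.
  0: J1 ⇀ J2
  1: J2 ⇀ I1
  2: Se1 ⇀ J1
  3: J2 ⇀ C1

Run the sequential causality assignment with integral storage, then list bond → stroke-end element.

β2 |J1  (source Se1 imposes e)
β0 |J2  (J1: bond 2 brought effort, rest push out)
β1 |I1  (I1 outputs flow p/I1)
β3 |J2  (J2 flow already set via bond 1)

b0 |J2
b1 |I1
b2 |J1
b3 |J2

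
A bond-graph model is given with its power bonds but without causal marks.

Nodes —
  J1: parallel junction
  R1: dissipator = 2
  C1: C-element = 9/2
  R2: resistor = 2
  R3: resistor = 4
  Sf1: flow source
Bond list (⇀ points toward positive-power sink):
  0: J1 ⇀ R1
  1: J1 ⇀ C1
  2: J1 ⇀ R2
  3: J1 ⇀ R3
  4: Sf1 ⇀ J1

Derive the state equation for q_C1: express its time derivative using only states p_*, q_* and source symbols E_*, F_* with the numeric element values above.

dq_C1/dt = F_Sf1 - 5*q_C1/18

β4 |Sf1  (Sf1: flow source, stroke at near end)
β1 |J1  (prefer integral on C1)
β0 |R1  (common-e at J1 fixed by 1)
β2 |R2  (J1: bond 1 brought effort, rest push out)
β3 |R3  (common-e at J1 fixed by 1)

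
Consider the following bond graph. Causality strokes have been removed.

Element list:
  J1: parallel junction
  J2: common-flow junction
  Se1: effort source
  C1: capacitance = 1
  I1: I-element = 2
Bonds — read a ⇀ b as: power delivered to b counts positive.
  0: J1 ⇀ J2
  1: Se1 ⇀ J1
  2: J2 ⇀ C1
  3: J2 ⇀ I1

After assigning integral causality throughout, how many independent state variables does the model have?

β1 →J1  (Se1 (Se) sets effort on bond)
β0 →J2  (0-jn J1 has e-setter on 1)
β2 →J2  (prefer integral on C1)
β3 →I1  (J2: last free bond brings flow in)

2  (C1, I1 all integral)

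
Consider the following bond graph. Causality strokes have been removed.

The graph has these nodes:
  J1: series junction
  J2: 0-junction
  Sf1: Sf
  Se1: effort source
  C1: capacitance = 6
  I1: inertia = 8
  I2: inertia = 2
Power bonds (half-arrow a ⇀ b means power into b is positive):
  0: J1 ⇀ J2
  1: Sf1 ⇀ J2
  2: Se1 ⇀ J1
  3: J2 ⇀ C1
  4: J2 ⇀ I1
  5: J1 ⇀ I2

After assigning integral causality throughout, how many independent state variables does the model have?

3  (C1, I1, I2 all integral)

b1 |Sf1  (source Sf1 imposes f)
b2 |J1  (Se1 (Se) sets effort on bond)
b3 |J2  (C1: C, integral causality)
b0 |J1  (J2: bond 3 brought effort, rest push out)
b4 |I1  (common-e at J2 fixed by 3)
b5 |I2  (closing 1-jn rule on J1)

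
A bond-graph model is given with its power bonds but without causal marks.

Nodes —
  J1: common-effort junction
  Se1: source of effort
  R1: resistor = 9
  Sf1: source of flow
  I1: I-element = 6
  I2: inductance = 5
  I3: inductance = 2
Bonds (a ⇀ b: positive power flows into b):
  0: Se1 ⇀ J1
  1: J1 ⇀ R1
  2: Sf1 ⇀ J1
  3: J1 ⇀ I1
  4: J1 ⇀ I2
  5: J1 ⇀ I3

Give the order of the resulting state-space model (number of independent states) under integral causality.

b0 |J1  (source Se1 imposes e)
b2 |Sf1  (source Sf1 imposes f)
b1 |R1  (common-e at J1 fixed by 0)
b3 |I1  (J1: bond 0 brought effort, rest push out)
b4 |I2  (J1 effort already set via bond 0)
b5 |I3  (J1: bond 0 brought effort, rest push out)

3  (I1, I2, I3 all integral)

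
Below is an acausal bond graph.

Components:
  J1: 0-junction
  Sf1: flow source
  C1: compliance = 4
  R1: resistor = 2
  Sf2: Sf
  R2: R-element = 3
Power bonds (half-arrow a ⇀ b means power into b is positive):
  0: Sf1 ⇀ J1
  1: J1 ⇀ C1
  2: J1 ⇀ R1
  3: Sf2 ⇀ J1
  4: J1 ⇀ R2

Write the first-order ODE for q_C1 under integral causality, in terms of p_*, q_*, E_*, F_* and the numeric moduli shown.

dq_C1/dt = F_Sf1 + F_Sf2 - 5*q_C1/24

b0 stroke→Sf1  (Sf1 (Sf) sets flow on bond)
b3 stroke→Sf2  (Sf2 (Sf) sets flow on bond)
b1 stroke→J1  (prefer integral on C1)
b2 stroke→R1  (common-e at J1 fixed by 1)
b4 stroke→R2  (common-e at J1 fixed by 1)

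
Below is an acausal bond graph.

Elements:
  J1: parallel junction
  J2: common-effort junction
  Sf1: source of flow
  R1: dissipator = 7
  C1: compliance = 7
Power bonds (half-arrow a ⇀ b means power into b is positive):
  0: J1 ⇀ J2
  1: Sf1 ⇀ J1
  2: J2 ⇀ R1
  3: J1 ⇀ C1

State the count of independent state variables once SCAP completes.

1  (C1 all integral)

β1 stroke→Sf1  (source Sf1 imposes f)
β3 stroke→J1  (C1: C, integral causality)
β0 stroke→J2  (J1 effort already set via bond 3)
β2 stroke→R1  (0-jn J2 has e-setter on 0)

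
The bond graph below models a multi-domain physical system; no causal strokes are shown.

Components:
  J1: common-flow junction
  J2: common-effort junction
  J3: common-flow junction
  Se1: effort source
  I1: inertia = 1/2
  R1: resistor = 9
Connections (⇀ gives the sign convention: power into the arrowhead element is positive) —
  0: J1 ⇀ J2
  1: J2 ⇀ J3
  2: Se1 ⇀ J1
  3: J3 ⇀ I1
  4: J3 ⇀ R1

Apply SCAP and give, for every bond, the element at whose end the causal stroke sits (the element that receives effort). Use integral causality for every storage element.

bond 0 |J2
bond 1 |J3
bond 2 |J1
bond 3 |I1
bond 4 |J3

#2 →J1  (Se1: effort source, stroke at far end)
#0 →J2  (J1: last free bond brings flow in)
#1 →J3  (J2 effort already set via bond 0)
#3 →I1  (I1 outputs flow p/I1)
#4 →J3  (common-f at J3 fixed by 3)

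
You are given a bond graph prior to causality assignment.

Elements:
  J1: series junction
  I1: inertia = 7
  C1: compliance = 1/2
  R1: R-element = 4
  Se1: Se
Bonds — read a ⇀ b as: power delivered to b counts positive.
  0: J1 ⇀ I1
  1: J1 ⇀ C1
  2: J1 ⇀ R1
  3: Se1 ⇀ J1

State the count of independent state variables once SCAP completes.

2  (C1, I1 all integral)

β3 stroke at J1  (Se1 (Se) sets effort on bond)
β0 stroke at I1  (I1 outputs flow p/I1)
β1 stroke at J1  (J1: bond 0 brought flow, rest push out)
β2 stroke at J1  (J1 flow already set via bond 0)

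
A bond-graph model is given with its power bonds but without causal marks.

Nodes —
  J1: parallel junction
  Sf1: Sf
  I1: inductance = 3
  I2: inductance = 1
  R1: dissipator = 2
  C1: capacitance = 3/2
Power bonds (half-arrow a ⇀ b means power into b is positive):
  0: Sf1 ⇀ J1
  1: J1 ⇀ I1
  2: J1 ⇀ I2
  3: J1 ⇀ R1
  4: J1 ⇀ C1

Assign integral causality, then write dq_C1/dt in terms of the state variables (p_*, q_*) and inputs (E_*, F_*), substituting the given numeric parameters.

#0 stroke at Sf1  (Sf1 fixes flow; stroke at Sf1)
#1 stroke at I1  (I1 integral (f out))
#2 stroke at I2  (I2: I, integral causality)
#4 stroke at J1  (C1: C, integral causality)
#3 stroke at R1  (J1 effort already set via bond 4)

dq_C1/dt = F_Sf1 - p_I1/3 - p_I2 - q_C1/3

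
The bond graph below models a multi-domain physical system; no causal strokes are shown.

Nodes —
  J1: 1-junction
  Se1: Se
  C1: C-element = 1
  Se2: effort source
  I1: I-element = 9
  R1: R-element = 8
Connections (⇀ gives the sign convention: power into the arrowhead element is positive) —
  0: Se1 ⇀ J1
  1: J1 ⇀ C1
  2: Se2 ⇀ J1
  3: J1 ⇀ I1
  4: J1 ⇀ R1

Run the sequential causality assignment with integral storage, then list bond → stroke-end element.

bond 0 |J1  (Se1 fixes effort; stroke away)
bond 2 |J1  (Se2: effort source, stroke at far end)
bond 1 |J1  (C1: C, integral causality)
bond 3 |I1  (I1: I, integral causality)
bond 4 |J1  (common-f at J1 fixed by 3)

β0 →J1
β1 →J1
β2 →J1
β3 →I1
β4 →J1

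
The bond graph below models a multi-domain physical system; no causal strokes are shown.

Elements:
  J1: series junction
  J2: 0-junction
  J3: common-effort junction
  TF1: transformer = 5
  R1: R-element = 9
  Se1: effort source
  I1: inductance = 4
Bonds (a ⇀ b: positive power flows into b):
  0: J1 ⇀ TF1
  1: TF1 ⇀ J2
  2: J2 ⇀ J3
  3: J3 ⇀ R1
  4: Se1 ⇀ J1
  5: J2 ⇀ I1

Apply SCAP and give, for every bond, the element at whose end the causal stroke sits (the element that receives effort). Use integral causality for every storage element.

β0 stroke at TF1
β1 stroke at J2
β2 stroke at J3
β3 stroke at R1
β4 stroke at J1
β5 stroke at I1

b4 stroke at J1  (Se1 fixes effort; stroke away)
b0 stroke at TF1  (closing 1-jn rule on J1)
b1 stroke at J2  (TF1: transformer flips bond 0)
b2 stroke at J3  (J2: bond 1 brought effort, rest push out)
b5 stroke at I1  (J2 effort already set via bond 1)
b3 stroke at R1  (J3: bond 2 brought effort, rest push out)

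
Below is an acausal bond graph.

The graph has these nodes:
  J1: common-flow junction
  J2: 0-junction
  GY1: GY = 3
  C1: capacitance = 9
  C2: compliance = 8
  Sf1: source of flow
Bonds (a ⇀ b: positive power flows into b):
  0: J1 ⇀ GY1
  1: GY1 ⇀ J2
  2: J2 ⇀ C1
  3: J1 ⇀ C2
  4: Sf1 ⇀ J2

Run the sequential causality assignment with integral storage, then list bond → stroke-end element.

#4 →Sf1  (Sf1: flow source, stroke at near end)
#2 →J2  (C1: C, integral causality)
#1 →GY1  (J2 effort already set via bond 2)
#0 →GY1  (through GY1, causality inverts; strokes same side of GY1)
#3 →J1  (J1: bond 0 brought flow, rest push out)

β0 stroke at GY1
β1 stroke at GY1
β2 stroke at J2
β3 stroke at J1
β4 stroke at Sf1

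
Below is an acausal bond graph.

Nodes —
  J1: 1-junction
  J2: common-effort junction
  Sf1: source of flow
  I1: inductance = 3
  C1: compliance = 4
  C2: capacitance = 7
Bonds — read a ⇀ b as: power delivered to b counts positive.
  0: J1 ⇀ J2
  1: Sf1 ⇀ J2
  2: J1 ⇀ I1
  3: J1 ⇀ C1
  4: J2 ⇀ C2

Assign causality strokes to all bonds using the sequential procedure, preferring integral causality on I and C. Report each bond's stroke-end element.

#1 stroke→Sf1  (Sf1: flow source, stroke at near end)
#2 stroke→I1  (prefer integral on I1)
#0 stroke→J1  (J1: bond 2 brought flow, rest push out)
#3 stroke→J1  (common-f at J1 fixed by 2)
#4 stroke→J2  (J2 needs exactly one e-in)

#0 |J1
#1 |Sf1
#2 |I1
#3 |J1
#4 |J2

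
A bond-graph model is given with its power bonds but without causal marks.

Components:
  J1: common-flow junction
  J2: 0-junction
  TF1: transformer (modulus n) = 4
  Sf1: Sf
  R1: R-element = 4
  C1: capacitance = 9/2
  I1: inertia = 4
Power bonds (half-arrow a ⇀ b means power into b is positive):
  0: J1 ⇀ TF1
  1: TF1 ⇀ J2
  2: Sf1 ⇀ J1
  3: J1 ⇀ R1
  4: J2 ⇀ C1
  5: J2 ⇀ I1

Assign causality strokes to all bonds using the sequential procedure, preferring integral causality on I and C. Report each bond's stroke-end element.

bond 2 stroke at Sf1  (Sf1 (Sf) sets flow on bond)
bond 0 stroke at J1  (common-f at J1 fixed by 2)
bond 3 stroke at J1  (J1 flow already set via bond 2)
bond 1 stroke at TF1  (TF1 one-in-one-out from 0)
bond 4 stroke at J2  (C1: C, integral causality)
bond 5 stroke at I1  (J2 effort already set via bond 4)

bond 0 stroke at J1
bond 1 stroke at TF1
bond 2 stroke at Sf1
bond 3 stroke at J1
bond 4 stroke at J2
bond 5 stroke at I1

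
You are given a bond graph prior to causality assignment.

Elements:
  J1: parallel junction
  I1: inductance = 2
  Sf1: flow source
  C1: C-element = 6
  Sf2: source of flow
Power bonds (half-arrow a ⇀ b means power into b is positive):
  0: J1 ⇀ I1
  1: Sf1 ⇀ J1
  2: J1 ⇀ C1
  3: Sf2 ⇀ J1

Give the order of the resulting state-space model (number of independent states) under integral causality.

b1 →Sf1  (Sf1 (Sf) sets flow on bond)
b3 →Sf2  (Sf2 (Sf) sets flow on bond)
b0 →I1  (I1 outputs flow p/I1)
b2 →J1  (J1: last free bond brings effort in)

2  (C1, I1 all integral)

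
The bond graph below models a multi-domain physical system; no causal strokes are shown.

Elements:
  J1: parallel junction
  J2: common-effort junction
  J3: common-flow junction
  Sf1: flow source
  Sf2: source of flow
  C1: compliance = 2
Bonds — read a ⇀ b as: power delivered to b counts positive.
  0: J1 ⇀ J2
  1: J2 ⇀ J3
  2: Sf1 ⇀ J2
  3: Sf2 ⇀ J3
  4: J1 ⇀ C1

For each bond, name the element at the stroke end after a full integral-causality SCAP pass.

bond 0 →J2
bond 1 →J3
bond 2 →Sf1
bond 3 →Sf2
bond 4 →J1

#2 →Sf1  (Sf1 (Sf) sets flow on bond)
#3 →Sf2  (Sf2 (Sf) sets flow on bond)
#1 →J3  (J3 flow already set via bond 3)
#0 →J2  (closing 0-jn rule on J2)
#4 →J1  (J1: last free bond brings effort in)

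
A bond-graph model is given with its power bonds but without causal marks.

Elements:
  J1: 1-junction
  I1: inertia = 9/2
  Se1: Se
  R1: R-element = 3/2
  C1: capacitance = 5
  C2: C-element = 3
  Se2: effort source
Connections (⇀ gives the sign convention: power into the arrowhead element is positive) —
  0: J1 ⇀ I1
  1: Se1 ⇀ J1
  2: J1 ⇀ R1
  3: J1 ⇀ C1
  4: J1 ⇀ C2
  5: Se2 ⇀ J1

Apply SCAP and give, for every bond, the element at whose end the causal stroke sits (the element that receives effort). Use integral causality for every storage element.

b1 stroke→J1  (Se1 fixes effort; stroke away)
b5 stroke→J1  (Se2 (Se) sets effort on bond)
b0 stroke→I1  (I1 integral (f out))
b2 stroke→J1  (J1: bond 0 brought flow, rest push out)
b3 stroke→J1  (J1: bond 0 brought flow, rest push out)
b4 stroke→J1  (common-f at J1 fixed by 0)

bond 0 |I1
bond 1 |J1
bond 2 |J1
bond 3 |J1
bond 4 |J1
bond 5 |J1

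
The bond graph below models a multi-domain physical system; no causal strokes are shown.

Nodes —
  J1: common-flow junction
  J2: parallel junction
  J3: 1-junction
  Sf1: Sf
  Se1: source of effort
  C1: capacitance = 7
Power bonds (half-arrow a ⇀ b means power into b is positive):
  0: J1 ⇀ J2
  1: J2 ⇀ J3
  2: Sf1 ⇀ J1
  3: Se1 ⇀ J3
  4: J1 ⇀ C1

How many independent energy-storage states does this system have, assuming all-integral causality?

1  (C1 all integral)

β2 →Sf1  (Sf1 (Sf) sets flow on bond)
β3 →J3  (Se1 fixes effort; stroke away)
β0 →J1  (common-f at J1 fixed by 2)
β4 →J1  (J1: bond 2 brought flow, rest push out)
β1 →J2  (only one effort-in slot at J2)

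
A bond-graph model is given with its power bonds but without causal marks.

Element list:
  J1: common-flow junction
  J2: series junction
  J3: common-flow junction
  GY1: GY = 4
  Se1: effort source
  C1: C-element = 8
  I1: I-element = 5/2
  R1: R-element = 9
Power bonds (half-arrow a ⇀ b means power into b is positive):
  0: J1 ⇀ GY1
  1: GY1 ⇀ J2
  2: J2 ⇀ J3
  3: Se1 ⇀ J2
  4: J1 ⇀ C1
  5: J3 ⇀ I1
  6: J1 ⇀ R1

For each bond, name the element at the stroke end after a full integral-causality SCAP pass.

#0 stroke at J1
#1 stroke at J2
#2 stroke at J3
#3 stroke at J2
#4 stroke at J1
#5 stroke at I1
#6 stroke at R1

b3 stroke at J2  (Se1 fixes effort; stroke away)
b4 stroke at J1  (C1: C, integral causality)
b5 stroke at I1  (prefer integral on I1)
b2 stroke at J3  (J3: bond 5 brought flow, rest push out)
b1 stroke at J2  (1-jn J2 has f-setter on 2)
b0 stroke at J1  (through GY1, causality inverts; strokes same side of GY1)
b6 stroke at R1  (J1 needs exactly one f-in)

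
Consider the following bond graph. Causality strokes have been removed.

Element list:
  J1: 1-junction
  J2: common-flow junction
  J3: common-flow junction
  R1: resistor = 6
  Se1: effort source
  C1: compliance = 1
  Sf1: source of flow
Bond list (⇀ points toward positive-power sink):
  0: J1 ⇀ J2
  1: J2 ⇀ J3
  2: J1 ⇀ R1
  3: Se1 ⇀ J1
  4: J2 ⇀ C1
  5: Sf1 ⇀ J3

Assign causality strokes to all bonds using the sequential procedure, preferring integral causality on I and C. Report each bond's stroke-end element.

b3 |J1  (Se1 fixes effort; stroke away)
b5 |Sf1  (Sf1 fixes flow; stroke at Sf1)
b1 |J3  (1-jn J3 has f-setter on 5)
b0 |J2  (common-f at J2 fixed by 1)
b4 |J2  (1-jn J2 has f-setter on 1)
b2 |J1  (1-jn J1 has f-setter on 0)

#0 |J2
#1 |J3
#2 |J1
#3 |J1
#4 |J2
#5 |Sf1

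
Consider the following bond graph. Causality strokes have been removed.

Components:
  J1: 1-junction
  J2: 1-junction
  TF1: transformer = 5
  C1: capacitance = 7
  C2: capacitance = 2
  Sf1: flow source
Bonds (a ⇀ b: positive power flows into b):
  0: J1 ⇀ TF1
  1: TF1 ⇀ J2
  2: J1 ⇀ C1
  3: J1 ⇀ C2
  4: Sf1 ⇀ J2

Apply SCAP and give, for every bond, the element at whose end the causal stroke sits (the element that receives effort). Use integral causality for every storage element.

bond 4 |Sf1  (Sf1: flow source, stroke at near end)
bond 1 |J2  (1-jn J2 has f-setter on 4)
bond 0 |TF1  (through TF1, causality passes straight; one stroke at TF1)
bond 2 |J1  (J1 flow already set via bond 0)
bond 3 |J1  (J1 flow already set via bond 0)

β0 |TF1
β1 |J2
β2 |J1
β3 |J1
β4 |Sf1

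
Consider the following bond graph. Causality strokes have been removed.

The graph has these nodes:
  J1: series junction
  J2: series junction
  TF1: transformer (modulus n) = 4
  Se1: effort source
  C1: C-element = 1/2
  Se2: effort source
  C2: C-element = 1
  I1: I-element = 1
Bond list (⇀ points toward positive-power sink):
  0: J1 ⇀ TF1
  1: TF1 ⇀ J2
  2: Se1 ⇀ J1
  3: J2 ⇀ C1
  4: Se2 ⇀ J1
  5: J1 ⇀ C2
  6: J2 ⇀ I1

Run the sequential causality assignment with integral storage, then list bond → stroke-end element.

bond 0 →TF1
bond 1 →J2
bond 2 →J1
bond 3 →J2
bond 4 →J1
bond 5 →J1
bond 6 →I1

b2 stroke at J1  (source Se1 imposes e)
b4 stroke at J1  (Se2 (Se) sets effort on bond)
b3 stroke at J2  (C1 integral (e out))
b5 stroke at J1  (C2 integral (e out))
b0 stroke at TF1  (closing 1-jn rule on J1)
b1 stroke at J2  (TF TF1: opposite of bond 0)
b6 stroke at I1  (closing 1-jn rule on J2)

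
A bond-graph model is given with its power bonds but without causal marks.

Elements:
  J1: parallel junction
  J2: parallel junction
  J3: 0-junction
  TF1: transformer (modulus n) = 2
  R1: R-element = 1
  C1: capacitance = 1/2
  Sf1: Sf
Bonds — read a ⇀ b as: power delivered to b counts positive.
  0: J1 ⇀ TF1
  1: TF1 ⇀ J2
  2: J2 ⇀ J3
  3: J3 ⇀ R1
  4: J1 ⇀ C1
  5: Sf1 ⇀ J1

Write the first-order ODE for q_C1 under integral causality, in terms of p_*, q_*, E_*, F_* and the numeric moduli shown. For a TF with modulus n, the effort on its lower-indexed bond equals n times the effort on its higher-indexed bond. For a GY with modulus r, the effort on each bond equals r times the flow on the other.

dq_C1/dt = F_Sf1 - q_C1/2

β5 |Sf1  (source Sf1 imposes f)
β4 |J1  (C1 integral (e out))
β0 |TF1  (0-jn J1 has e-setter on 4)
β1 |J2  (through TF1, causality passes straight; one stroke at TF1)
β2 |J3  (J2: bond 1 brought effort, rest push out)
β3 |R1  (0-jn J3 has e-setter on 2)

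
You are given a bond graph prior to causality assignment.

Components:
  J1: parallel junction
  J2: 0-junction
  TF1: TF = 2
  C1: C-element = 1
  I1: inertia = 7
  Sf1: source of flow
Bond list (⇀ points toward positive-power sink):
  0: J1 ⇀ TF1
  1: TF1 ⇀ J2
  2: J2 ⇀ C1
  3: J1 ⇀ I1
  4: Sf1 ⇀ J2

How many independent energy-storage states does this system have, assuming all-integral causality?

b4 |Sf1  (Sf1 (Sf) sets flow on bond)
b2 |J2  (C1 integral (e out))
b1 |TF1  (J2: bond 2 brought effort, rest push out)
b0 |J1  (TF TF1: opposite of bond 1)
b3 |I1  (J1: bond 0 brought effort, rest push out)

2  (C1, I1 all integral)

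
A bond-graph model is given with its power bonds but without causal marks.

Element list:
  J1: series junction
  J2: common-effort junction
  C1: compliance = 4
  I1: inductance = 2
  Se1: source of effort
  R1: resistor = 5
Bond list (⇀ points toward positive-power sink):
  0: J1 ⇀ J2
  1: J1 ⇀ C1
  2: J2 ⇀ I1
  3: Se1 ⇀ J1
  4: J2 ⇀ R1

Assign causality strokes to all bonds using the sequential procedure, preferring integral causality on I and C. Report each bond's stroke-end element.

bond 0 stroke→J2
bond 1 stroke→J1
bond 2 stroke→I1
bond 3 stroke→J1
bond 4 stroke→R1

bond 3 stroke at J1  (Se1 (Se) sets effort on bond)
bond 1 stroke at J1  (prefer integral on C1)
bond 0 stroke at J2  (J1: last free bond brings flow in)
bond 2 stroke at I1  (common-e at J2 fixed by 0)
bond 4 stroke at R1  (J2: bond 0 brought effort, rest push out)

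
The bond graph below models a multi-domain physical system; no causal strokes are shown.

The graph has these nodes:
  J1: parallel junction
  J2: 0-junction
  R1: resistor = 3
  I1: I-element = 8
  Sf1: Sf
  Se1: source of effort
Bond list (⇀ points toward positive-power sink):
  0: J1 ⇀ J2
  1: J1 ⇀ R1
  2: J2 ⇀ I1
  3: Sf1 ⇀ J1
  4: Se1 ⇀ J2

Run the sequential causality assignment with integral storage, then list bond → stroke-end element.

β3 stroke→Sf1  (Sf1 fixes flow; stroke at Sf1)
β4 stroke→J2  (source Se1 imposes e)
β0 stroke→J1  (J2 effort already set via bond 4)
β2 stroke→I1  (0-jn J2 has e-setter on 4)
β1 stroke→R1  (0-jn J1 has e-setter on 0)

#0 stroke at J1
#1 stroke at R1
#2 stroke at I1
#3 stroke at Sf1
#4 stroke at J2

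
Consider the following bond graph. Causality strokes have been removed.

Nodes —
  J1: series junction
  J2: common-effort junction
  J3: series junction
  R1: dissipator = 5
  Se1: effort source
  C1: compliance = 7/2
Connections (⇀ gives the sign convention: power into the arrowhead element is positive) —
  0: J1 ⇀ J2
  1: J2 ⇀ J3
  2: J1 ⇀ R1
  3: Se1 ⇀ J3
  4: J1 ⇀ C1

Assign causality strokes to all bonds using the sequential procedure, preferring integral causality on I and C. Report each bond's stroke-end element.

bond 0 →J1
bond 1 →J2
bond 2 →R1
bond 3 →J3
bond 4 →J1

b3 stroke at J3  (source Se1 imposes e)
b1 stroke at J2  (closing 1-jn rule on J3)
b0 stroke at J1  (J2 effort already set via bond 1)
b4 stroke at J1  (C1: C, integral causality)
b2 stroke at R1  (J1 needs exactly one f-in)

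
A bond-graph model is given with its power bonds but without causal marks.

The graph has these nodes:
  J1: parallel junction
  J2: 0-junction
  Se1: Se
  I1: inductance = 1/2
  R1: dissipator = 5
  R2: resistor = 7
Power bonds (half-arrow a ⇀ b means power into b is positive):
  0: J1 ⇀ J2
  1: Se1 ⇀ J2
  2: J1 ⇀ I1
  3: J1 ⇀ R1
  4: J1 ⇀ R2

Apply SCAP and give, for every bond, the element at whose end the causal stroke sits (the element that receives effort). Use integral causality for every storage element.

β0 stroke at J1
β1 stroke at J2
β2 stroke at I1
β3 stroke at R1
β4 stroke at R2

bond 1 stroke→J2  (Se1: effort source, stroke at far end)
bond 0 stroke→J1  (J2 effort already set via bond 1)
bond 2 stroke→I1  (J1: bond 0 brought effort, rest push out)
bond 3 stroke→R1  (common-e at J1 fixed by 0)
bond 4 stroke→R2  (0-jn J1 has e-setter on 0)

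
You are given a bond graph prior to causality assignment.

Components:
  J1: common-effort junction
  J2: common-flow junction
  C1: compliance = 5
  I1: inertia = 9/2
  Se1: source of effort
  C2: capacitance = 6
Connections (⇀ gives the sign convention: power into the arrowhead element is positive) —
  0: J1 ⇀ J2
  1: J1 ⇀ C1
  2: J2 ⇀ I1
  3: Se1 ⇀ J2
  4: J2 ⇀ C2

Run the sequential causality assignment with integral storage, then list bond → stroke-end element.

β3 |J2  (Se1 fixes effort; stroke away)
β1 |J1  (C1 outputs effort q/C1)
β0 |J2  (0-jn J1 has e-setter on 1)
β2 |I1  (I1 outputs flow p/I1)
β4 |J2  (J2: bond 2 brought flow, rest push out)

b0 |J2
b1 |J1
b2 |I1
b3 |J2
b4 |J2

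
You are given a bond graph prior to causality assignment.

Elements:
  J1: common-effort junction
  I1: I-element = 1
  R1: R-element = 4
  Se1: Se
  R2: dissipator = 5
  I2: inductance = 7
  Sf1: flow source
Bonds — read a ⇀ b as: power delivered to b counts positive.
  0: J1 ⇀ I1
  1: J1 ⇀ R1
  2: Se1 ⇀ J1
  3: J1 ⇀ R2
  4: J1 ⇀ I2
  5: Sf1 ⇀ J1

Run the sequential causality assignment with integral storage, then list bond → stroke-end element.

b2 |J1  (Se1: effort source, stroke at far end)
b5 |Sf1  (Sf1: flow source, stroke at near end)
b0 |I1  (0-jn J1 has e-setter on 2)
b1 |R1  (J1 effort already set via bond 2)
b3 |R2  (0-jn J1 has e-setter on 2)
b4 |I2  (0-jn J1 has e-setter on 2)

#0 stroke at I1
#1 stroke at R1
#2 stroke at J1
#3 stroke at R2
#4 stroke at I2
#5 stroke at Sf1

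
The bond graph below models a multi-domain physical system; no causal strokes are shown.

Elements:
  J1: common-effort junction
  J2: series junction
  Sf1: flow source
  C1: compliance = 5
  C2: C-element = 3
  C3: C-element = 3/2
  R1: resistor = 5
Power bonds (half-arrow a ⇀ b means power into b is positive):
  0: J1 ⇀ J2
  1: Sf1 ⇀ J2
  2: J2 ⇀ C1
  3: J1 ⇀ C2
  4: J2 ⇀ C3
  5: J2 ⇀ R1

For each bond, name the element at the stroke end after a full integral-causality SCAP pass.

b0 stroke at J2
b1 stroke at Sf1
b2 stroke at J2
b3 stroke at J1
b4 stroke at J2
b5 stroke at J2

bond 1 stroke→Sf1  (Sf1 (Sf) sets flow on bond)
bond 0 stroke→J2  (common-f at J2 fixed by 1)
bond 2 stroke→J2  (common-f at J2 fixed by 1)
bond 4 stroke→J2  (J2: bond 1 brought flow, rest push out)
bond 5 stroke→J2  (1-jn J2 has f-setter on 1)
bond 3 stroke→J1  (only one effort-in slot at J1)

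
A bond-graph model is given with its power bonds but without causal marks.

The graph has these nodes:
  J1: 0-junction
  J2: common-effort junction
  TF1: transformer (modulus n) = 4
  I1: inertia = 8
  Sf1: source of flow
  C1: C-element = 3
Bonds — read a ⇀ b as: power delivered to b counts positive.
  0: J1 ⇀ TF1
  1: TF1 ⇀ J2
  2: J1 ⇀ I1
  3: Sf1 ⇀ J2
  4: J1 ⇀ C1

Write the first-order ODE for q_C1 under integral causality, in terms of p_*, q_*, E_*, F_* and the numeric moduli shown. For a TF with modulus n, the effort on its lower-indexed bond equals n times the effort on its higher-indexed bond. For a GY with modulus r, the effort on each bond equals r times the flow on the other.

dq_C1/dt = F_Sf1/4 - p_I1/8

β3 stroke→Sf1  (source Sf1 imposes f)
β1 stroke→J2  (only one effort-in slot at J2)
β0 stroke→TF1  (TF1 one-in-one-out from 1)
β2 stroke→I1  (prefer integral on I1)
β4 stroke→J1  (closing 0-jn rule on J1)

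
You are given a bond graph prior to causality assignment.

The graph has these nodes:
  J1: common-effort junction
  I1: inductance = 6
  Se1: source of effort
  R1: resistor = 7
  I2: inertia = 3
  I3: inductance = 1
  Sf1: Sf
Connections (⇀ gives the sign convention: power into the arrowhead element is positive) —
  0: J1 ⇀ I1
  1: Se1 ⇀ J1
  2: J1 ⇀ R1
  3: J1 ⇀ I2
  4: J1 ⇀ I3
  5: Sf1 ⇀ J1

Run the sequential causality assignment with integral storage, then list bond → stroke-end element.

β0 stroke at I1
β1 stroke at J1
β2 stroke at R1
β3 stroke at I2
β4 stroke at I3
β5 stroke at Sf1

bond 1 →J1  (source Se1 imposes e)
bond 5 →Sf1  (Sf1 (Sf) sets flow on bond)
bond 0 →I1  (common-e at J1 fixed by 1)
bond 2 →R1  (J1: bond 1 brought effort, rest push out)
bond 3 →I2  (common-e at J1 fixed by 1)
bond 4 →I3  (J1 effort already set via bond 1)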